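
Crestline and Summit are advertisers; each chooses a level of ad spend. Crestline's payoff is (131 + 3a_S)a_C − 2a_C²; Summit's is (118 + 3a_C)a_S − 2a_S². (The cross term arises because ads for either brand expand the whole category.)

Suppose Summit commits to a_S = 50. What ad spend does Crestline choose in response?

70.25

Expanding Crestline's payoff: 131a_C + 3a_Sa_C − 2a_C².
∂π/∂a_C = 131 + 3a_S − 4a_C = 0, so a_C = 32.75 + 0.75a_S.
At a_S = 50: a_C = 32.75 + 0.75·50 = 70.25.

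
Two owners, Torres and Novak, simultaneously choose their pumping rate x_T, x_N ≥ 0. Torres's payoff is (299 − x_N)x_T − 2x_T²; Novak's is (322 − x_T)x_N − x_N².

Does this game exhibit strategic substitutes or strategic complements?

strategic substitutes

Expanding Torres's payoff: 299x_T − x_Nx_T − 2x_T².
∂π/∂x_T = 299 − x_N − 4x_T = 0, so x_T = 74.75 − 0.25x_N.
The best-response slope dx_T/dx_N = −0.25 < 0: the reaction function is downward-sloping, so the choices are strategic substitutes.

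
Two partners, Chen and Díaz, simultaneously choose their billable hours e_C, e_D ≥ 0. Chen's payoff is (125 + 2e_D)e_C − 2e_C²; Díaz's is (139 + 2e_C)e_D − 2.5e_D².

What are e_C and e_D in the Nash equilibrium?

Expanding Chen's payoff: 125e_C + 2e_De_C − 2e_C².
∂π/∂e_C = 125 + 2e_D − 4e_C = 0, so e_C = 31.25 + 0.5e_D.
Likewise for Díaz: e_D = 27.8 + 0.4e_C.
Plugging e_D into Chen's best response: e_C = 31.25 + 0.5(27.8 + 0.4e_C) ⇒ 0.8e_C = 45.15, so e_C = 56.4375.
Then e_D = 27.8 + 0.4·56.4375 = 50.375.

56.4375, 50.375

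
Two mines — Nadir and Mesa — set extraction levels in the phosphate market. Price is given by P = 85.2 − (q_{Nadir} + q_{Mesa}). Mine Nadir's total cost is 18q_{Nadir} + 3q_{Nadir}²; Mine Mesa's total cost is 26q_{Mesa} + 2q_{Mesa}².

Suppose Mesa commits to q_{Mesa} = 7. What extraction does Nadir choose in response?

Mine Nadir's profit: π = q_{Nadir}(85.2 − (q_{Nadir} + q_{Mesa})) − 18q_{Nadir} − 3q_{Nadir}².
∂π/∂q_{Nadir} = 67.2 − 8q_{Nadir} − q_{Mesa} = 0, so q_{Nadir} = 8.4 − 0.125q_{Mesa}.
At q_{Mesa} = 7: q_{Nadir} = 8.4 − 0.125·7 = 7.525.

7.525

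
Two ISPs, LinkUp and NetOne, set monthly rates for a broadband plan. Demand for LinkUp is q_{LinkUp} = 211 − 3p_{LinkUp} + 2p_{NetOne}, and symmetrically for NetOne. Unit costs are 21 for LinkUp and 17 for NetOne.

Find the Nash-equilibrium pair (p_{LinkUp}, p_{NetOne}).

67.75, 66.25

LinkUp's profit: π = (p_{LinkUp} − 21)(211 − 3p_{LinkUp} + 2p_{NetOne}).
∂π/∂p_{LinkUp} = 274 − 6p_{LinkUp} + 2p_{NetOne} = 0 ⇒ p_{LinkUp} = 137/3 + (1/3)p_{NetOne}.
Similarly p_{NetOne} = 131/3 + (1/3)p_{LinkUp}.
Plugging p_{NetOne} into LinkUp's best response: p_{LinkUp} = 137/3 + (1/3)(131/3 + (1/3)p_{LinkUp}) ⇒ (8/9)p_{LinkUp} = 542/9, so p_{LinkUp} = 67.75.
Then p_{NetOne} = 131/3 + (1/3)·67.75 = 66.25.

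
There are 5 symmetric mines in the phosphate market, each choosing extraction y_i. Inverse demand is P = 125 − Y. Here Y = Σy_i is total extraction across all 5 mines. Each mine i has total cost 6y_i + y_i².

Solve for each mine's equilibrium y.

A representative mine's profit is π_i = y_i(125 − Y) − 6y_i − y_i², with Y = y_i + Σ_{j≠i} y_j.
First-order condition: 119 − 4y_i − Σ_{j≠i} y_j = 0.
With identical mines, set every y_j = y: then 119 − 4y − 4y = 0, i.e. y = 119/8 = 14.875.

14.875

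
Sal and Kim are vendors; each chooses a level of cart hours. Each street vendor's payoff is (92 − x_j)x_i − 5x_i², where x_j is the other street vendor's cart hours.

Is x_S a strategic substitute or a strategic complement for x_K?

Sal's payoff is (92 − x_K)x_S − 5x_S².
∂π/∂x_S = 92 − x_K − 10x_S = 0, so x_S = 9.2 − 0.1x_K.
The best-response slope dx_S/dx_K = −0.1 < 0: the reaction function is downward-sloping, so the choices are strategic substitutes.

strategic substitutes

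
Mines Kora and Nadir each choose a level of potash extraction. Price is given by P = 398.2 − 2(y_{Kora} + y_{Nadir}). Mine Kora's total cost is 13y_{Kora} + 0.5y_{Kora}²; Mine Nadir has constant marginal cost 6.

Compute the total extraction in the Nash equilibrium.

Mine Kora's profit: π = y_{Kora}(398.2 − 2(y_{Kora} + y_{Nadir})) − 13y_{Kora} − 0.5y_{Kora}².
∂π/∂y_{Kora} = 385.2 − 5y_{Kora} − 2y_{Nadir} = 0, so y_{Kora} = 77.04 − 0.4y_{Nadir}.
For Nadir: ∂π/∂y_{Nadir} = 392.2 − 4y_{Nadir} − 2y_{Kora} = 0 ⇒ y_{Nadir} = 98.05 − 0.5y_{Kora}.
Plugging y_{Nadir} into Kora's best response: y_{Kora} = 77.04 − 0.4(98.05 − 0.5y_{Kora}) ⇒ 0.8y_{Kora} = 37.82, so y_{Kora} = 47.275.
Then y_{Nadir} = 98.05 − 0.5·47.275 = 74.4125.
Total extraction: 47.275 + 74.4125 = 121.6875.

121.6875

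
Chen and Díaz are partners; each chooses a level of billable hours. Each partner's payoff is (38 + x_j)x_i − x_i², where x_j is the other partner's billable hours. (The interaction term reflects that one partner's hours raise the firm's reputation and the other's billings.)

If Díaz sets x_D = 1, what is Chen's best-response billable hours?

Chen's payoff is (38 + x_D)x_C − x_C².
∂π/∂x_C = 38 + x_D − 2x_C = 0, so x_C = 19 + 0.5x_D.
At x_D = 1: x_C = 19 + 0.5·1 = 19.5.

19.5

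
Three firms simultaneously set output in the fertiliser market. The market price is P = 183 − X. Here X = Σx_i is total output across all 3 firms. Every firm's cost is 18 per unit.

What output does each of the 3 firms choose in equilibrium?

41.25

A representative firm's profit is π_i = x_i(183 − X) − 18x_i, with X = x_i + Σ_{j≠i} x_j.
First-order condition: 165 − 2x_i − Σ_{j≠i} x_j = 0.
In a symmetric equilibrium every firm chooses the same x, so Σ_{j≠i} x_j = 2x. The condition becomes 165 − 4x = 0, giving x = 165/4 = 41.25.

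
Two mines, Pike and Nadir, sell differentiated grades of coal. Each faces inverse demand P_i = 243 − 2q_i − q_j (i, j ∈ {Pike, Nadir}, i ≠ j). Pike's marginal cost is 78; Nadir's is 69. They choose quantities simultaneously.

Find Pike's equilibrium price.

142.8

Mine Pike's profit: π = q_{Pike}(243 − 2q_{Pike} − q_{Nadir}) − 78q_{Pike}.
∂π/∂q_{Pike} = 165 − 4q_{Pike} − q_{Nadir} = 0 ⇒ q_{Pike} = 41.25 − 0.25q_{Nadir}.
Similarly q_{Nadir} = 43.5 − 0.25q_{Pike}.
Substituting the second reaction function into the first: q_{Pike} = 41.25 − 0.25(43.5 − 0.25q_{Pike}), which gives 0.9375q_{Pike} = 30.375 ⇒ q_{Pike} = 32.4.
Then q_{Nadir} = 43.5 − 0.25·32.4 = 35.4.
P_{Pike} = 243 − 2·32.4 − 35.4 = 142.8.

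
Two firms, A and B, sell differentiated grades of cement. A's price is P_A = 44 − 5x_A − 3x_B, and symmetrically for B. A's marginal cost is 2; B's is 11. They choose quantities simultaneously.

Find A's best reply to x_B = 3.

3.3

Firm A's profit: π = x_A(44 − 5x_A − 3x_B) − 2x_A.
∂π/∂x_A = 42 − 10x_A − 3x_B = 0 ⇒ x_A = 4.2 − 0.3x_B.
At x_B = 3: x_A = 4.2 − 0.3·3 = 3.3.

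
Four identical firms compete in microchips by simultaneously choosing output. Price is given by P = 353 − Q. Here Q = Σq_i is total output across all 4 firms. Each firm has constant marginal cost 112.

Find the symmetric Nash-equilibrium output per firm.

A representative firm's profit is π_i = q_i(353 − Q) − 112q_i, with Q = q_i + Σ_{j≠i} q_j.
First-order condition: 241 − 2q_i − Σ_{j≠i} q_j = 0.
In a symmetric equilibrium every firm chooses the same q, so Σ_{j≠i} q_j = 3q. The condition becomes 241 − 5q = 0, giving q = 241/5 = 48.2.

48.2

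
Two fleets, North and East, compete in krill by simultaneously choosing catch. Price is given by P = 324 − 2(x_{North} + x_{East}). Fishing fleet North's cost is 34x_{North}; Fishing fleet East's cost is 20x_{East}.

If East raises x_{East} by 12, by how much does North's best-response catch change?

Fishing fleet North's profit: π = x_{North}(324 − 2(x_{North} + x_{East})) − 34x_{North}.
∂π/∂x_{North} = 290 − 4x_{North} − 2x_{East} = 0, so x_{North} = 72.5 − 0.5x_{East}.
The reaction-function slope is −0.5, so a 12-unit rise in x_{East} moves x_{North} by −0.5 × 12 = −6. North's best response falls — the actions are strategic substitutes.

-6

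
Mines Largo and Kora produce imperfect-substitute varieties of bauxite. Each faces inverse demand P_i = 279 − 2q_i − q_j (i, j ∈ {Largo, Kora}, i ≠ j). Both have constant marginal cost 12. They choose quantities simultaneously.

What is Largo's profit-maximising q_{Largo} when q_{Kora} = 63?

Mine Largo's profit: π = q_{Largo}(279 − 2q_{Largo} − q_{Kora}) − 12q_{Largo}.
∂π/∂q_{Largo} = 267 − 4q_{Largo} − q_{Kora} = 0 ⇒ q_{Largo} = 66.75 − 0.25q_{Kora}.
At q_{Kora} = 63: q_{Largo} = 66.75 − 0.25·63 = 51.

51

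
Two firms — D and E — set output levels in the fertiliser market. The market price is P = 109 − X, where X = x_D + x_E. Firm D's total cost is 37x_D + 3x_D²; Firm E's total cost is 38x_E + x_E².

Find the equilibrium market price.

Firm D's profit: π = x_D(109 − (x_D + x_E)) − 37x_D − 3x_D².
∂π/∂x_D = 72 − 8x_D − x_E = 0, so x_D = 9 − 0.125x_E.
For E: ∂π/∂x_E = 71 − 4x_E − x_D = 0 ⇒ x_E = 17.75 − 0.25x_D.
Plugging x_E into D's best response: x_D = 9 − 0.125(17.75 − 0.25x_D) ⇒ (31/32)x_D = 217/32, so x_D = 7.
Then x_E = 17.75 − 0.25·7 = 16.
Equilibrium price: P = 109 − 23 = 86.

86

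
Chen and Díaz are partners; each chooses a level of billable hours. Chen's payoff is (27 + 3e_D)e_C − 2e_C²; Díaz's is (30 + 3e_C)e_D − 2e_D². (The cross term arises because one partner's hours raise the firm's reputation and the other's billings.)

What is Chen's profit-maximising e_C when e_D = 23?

24

Expanding Chen's payoff: 27e_C + 3e_De_C − 2e_C².
∂π/∂e_C = 27 + 3e_D − 4e_C = 0, so e_C = 6.75 + 0.75e_D.
At e_D = 23: e_C = 6.75 + 0.75·23 = 24.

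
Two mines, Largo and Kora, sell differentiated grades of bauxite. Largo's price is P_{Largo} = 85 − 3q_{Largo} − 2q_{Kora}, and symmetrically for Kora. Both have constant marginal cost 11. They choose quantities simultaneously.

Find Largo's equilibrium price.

Mine Largo's profit: π = q_{Largo}(85 − 3q_{Largo} − 2q_{Kora}) − 11q_{Largo}.
∂π/∂q_{Largo} = 74 − 6q_{Largo} − 2q_{Kora} = 0 ⇒ q_{Largo} = 37/3 − (1/3)q_{Kora}.
Setting q_{Largo} = q_{Kora} in the reaction function: q_{Largo} = 37/3 − (1/3)q_{Largo}, so q_{Largo} = (37/3) / (4/3) = 9.25.
P_{Largo} = 85 − 3·9.25 − 2·9.25 = 38.75.

38.75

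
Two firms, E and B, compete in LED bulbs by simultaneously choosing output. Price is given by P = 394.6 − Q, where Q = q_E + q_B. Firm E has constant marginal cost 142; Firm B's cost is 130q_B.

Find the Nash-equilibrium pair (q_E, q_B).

80.2, 92.2

Firm E's profit: π = q_E(394.6 − (q_E + q_B)) − 142q_E.
∂π/∂q_E = 252.6 − 2q_E − q_B = 0, so q_E = 126.3 − 0.5q_B.
By the same steps for B: q_B = 132.3 − 0.5q_E.
Substituting the second reaction function into the first: q_E = 126.3 − 0.5(132.3 − 0.5q_E), which gives 0.75q_E = 60.15 ⇒ q_E = 80.2.
Then q_B = 132.3 − 0.5·80.2 = 92.2.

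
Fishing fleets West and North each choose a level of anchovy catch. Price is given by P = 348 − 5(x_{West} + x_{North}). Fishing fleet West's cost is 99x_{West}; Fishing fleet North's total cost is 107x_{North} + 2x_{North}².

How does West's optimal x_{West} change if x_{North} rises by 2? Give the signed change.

Fishing fleet West's profit: π = x_{West}(348 − 5(x_{West} + x_{North})) − 99x_{West}.
∂π/∂x_{West} = 249 − 10x_{West} − 5x_{North} = 0, so x_{West} = 24.9 − 0.5x_{North}.
The reaction-function slope is −0.5, so a 2-unit rise in x_{North} moves x_{West} by −0.5 × 2 = −1. West's best response falls — the actions are strategic substitutes.

-1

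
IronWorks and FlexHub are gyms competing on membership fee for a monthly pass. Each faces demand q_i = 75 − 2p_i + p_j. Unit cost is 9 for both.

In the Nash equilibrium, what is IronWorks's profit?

IronWorks's profit: π = (p_{IronWorks} − 9)(75 − 2p_{IronWorks} + p_{FlexHub}).
∂π/∂p_{IronWorks} = 93 − 4p_{IronWorks} + p_{FlexHub} = 0 ⇒ p_{IronWorks} = 23.25 + 0.25p_{FlexHub}.
Setting p_{IronWorks} = p_{FlexHub} in the reaction function: p_{IronWorks} = 23.25 + 0.25p_{IronWorks}, so p_{IronWorks} = 23.25 / 0.75 = 31.
q_{IronWorks} = 75 − 2·31 + 31 = 44.
Profit = (31 − 9)·44 = 968.

968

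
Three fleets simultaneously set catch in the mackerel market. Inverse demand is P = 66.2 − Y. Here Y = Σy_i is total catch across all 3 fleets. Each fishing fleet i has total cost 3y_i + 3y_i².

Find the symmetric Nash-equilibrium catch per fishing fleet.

A representative fishing fleet's profit is π_i = y_i(66.2 − Y) − 3y_i − 3y_i², with Y = y_i + Σ_{j≠i} y_j.
First-order condition: 63.2 − 8y_i − Σ_{j≠i} y_j = 0.
In a symmetric equilibrium every fishing fleet chooses the same y, so Σ_{j≠i} y_j = 2y. The condition becomes 63.2 − 10y = 0, giving y = 63.2/10 = 6.32.

6.32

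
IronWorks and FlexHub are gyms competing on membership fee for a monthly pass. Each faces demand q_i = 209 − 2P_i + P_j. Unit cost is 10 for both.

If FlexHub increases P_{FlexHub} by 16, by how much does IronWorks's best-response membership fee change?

4

IronWorks's profit: π = (P_{IronWorks} − 10)(209 − 2P_{IronWorks} + P_{FlexHub}).
∂π/∂P_{IronWorks} = 229 − 4P_{IronWorks} + P_{FlexHub} = 0 ⇒ P_{IronWorks} = 57.25 + 0.25P_{FlexHub}.
The reaction-function slope is 0.25, so a 16-unit rise in P_{FlexHub} moves P_{IronWorks} by 0.25 × 16 = 4. IronWorks's best response rises — the actions are strategic complements.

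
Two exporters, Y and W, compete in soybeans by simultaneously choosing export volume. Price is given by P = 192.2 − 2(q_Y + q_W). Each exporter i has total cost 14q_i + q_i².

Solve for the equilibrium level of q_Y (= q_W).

Exporter Y's profit: π = q_Y(192.2 − 2(q_Y + q_W)) − 14q_Y − q_Y².
∂π/∂q_Y = 178.2 − 6q_Y − 2q_W = 0, so q_Y = 29.7 − (1/3)q_W.
The game is symmetric, so in equilibrium q_W = q_Y: the reaction function gives (4/3)q_Y = 29.7, hence q_Y = 22.275.

22.275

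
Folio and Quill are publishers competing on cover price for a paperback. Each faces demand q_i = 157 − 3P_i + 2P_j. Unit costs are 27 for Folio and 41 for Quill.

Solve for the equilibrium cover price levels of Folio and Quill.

62.125, 67.375

Folio's profit: π = (P_{Folio} − 27)(157 − 3P_{Folio} + 2P_{Quill}).
∂π/∂P_{Folio} = 238 − 6P_{Folio} + 2P_{Quill} = 0 ⇒ P_{Folio} = 119/3 + (1/3)P_{Quill}.
Similarly P_{Quill} = 140/3 + (1/3)P_{Folio}.
Solving the two reaction functions simultaneously: (1 − (1/3)(1/3))P_{Folio} = 119/3 + (1/3)·(140/3), so (8/9)P_{Folio} = 497/9 and P_{Folio} = 62.125.
Then P_{Quill} = 140/3 + (1/3)·62.125 = 67.375.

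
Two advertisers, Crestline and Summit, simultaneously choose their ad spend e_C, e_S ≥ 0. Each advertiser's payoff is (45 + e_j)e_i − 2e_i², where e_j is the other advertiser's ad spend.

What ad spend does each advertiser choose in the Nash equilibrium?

Crestline's payoff is (45 + e_S)e_C − 2e_C².
∂π/∂e_C = 45 + e_S − 4e_C = 0, so e_C = 11.25 + 0.25e_S.
Setting e_C = e_S in the reaction function: e_C = 11.25 + 0.25e_C, so e_C = 11.25 / 0.75 = 15.

15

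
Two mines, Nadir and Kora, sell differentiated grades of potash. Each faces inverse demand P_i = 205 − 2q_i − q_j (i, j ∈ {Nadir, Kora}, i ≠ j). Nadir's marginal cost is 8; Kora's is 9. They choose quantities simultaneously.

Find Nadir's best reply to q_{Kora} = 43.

38.5

Mine Nadir's profit: π = q_{Nadir}(205 − 2q_{Nadir} − q_{Kora}) − 8q_{Nadir}.
∂π/∂q_{Nadir} = 197 − 4q_{Nadir} − q_{Kora} = 0 ⇒ q_{Nadir} = 49.25 − 0.25q_{Kora}.
At q_{Kora} = 43: q_{Nadir} = 49.25 − 0.25·43 = 38.5.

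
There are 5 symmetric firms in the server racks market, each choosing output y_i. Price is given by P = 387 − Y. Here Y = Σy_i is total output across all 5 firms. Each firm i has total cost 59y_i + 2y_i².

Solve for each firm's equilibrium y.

32.8

A representative firm's profit is π_i = y_i(387 − Y) − 59y_i − 2y_i², with Y = y_i + Σ_{j≠i} y_j.
First-order condition: 328 − 6y_i − Σ_{j≠i} y_j = 0.
With identical firms, set every y_j = y: then 328 − 6y − 4y = 0, i.e. y = 328/10 = 32.8.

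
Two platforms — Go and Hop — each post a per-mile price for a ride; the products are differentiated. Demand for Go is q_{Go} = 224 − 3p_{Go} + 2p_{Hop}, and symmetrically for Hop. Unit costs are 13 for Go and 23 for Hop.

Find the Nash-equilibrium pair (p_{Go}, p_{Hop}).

67.625, 71.375

Go's profit: π = (p_{Go} − 13)(224 − 3p_{Go} + 2p_{Hop}).
∂π/∂p_{Go} = 263 − 6p_{Go} + 2p_{Hop} = 0 ⇒ p_{Go} = 263/6 + (1/3)p_{Hop}.
Similarly p_{Hop} = 293/6 + (1/3)p_{Go}.
Solving the two reaction functions simultaneously: (1 − (1/3)(1/3))p_{Go} = 263/6 + (1/3)·(293/6), so (8/9)p_{Go} = 541/9 and p_{Go} = 67.625.
Then p_{Hop} = 293/6 + (1/3)·67.625 = 71.375.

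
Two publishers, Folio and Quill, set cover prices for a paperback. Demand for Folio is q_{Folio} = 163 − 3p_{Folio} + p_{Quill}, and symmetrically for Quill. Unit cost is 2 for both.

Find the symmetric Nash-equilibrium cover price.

Folio's profit: π = (p_{Folio} − 2)(163 − 3p_{Folio} + p_{Quill}).
∂π/∂p_{Folio} = 169 − 6p_{Folio} + p_{Quill} = 0 ⇒ p_{Folio} = 169/6 + (1/6)p_{Quill}.
Setting p_{Folio} = p_{Quill} in the reaction function: p_{Folio} = 169/6 + (1/6)p_{Folio}, so p_{Folio} = (169/6) / (5/6) = 33.8.

33.8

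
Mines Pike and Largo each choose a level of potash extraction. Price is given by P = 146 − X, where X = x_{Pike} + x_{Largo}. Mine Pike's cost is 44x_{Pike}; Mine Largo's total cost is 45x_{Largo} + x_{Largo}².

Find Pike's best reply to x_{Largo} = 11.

45.5

Mine Pike's profit: π = x_{Pike}(146 − (x_{Pike} + x_{Largo})) − 44x_{Pike}.
∂π/∂x_{Pike} = 102 − 2x_{Pike} − x_{Largo} = 0, so x_{Pike} = 51 − 0.5x_{Largo}.
At x_{Largo} = 11: x_{Pike} = 51 − 0.5·11 = 45.5.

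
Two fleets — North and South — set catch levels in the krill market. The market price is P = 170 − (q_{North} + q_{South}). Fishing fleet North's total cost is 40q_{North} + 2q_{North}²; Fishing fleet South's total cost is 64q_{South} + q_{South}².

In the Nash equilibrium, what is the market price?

130

Fishing fleet North's profit: π = q_{North}(170 − (q_{North} + q_{South})) − 40q_{North} − 2q_{North}².
∂π/∂q_{North} = 130 − 6q_{North} − q_{South} = 0, so q_{North} = 65/3 − (1/6)q_{South}.
For South: ∂π/∂q_{South} = 106 − 4q_{South} − q_{North} = 0 ⇒ q_{South} = 26.5 − 0.25q_{North}.
Substituting the second reaction function into the first: q_{North} = 65/3 − (1/6)(26.5 − 0.25q_{North}), which gives (23/24)q_{North} = 17.25 ⇒ q_{North} = 18.
Then q_{South} = 26.5 − 0.25·18 = 22.
Equilibrium price: P = 170 − 40 = 130.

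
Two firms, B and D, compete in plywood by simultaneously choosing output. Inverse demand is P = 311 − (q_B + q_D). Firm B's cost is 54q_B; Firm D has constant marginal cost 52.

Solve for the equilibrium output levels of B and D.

Firm B's profit: π = q_B(311 − (q_B + q_D)) − 54q_B.
∂π/∂q_B = 257 − 2q_B − q_D = 0, so q_B = 128.5 − 0.5q_D.
By the same steps for D: q_D = 129.5 − 0.5q_B.
Plugging q_D into B's best response: q_B = 128.5 − 0.5(129.5 − 0.5q_B) ⇒ 0.75q_B = 63.75, so q_B = 85.
Then q_D = 129.5 − 0.5·85 = 87.

85, 87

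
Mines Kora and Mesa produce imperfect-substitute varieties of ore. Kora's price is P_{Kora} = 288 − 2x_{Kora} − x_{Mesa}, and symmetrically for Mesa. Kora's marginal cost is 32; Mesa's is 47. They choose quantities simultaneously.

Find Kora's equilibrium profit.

Mine Kora's profit: π = x_{Kora}(288 − 2x_{Kora} − x_{Mesa}) − 32x_{Kora}.
∂π/∂x_{Kora} = 256 − 4x_{Kora} − x_{Mesa} = 0 ⇒ x_{Kora} = 64 − 0.25x_{Mesa}.
Similarly x_{Mesa} = 60.25 − 0.25x_{Kora}.
Substituting the second reaction function into the first: x_{Kora} = 64 − 0.25(60.25 − 0.25x_{Kora}), which gives 0.9375x_{Kora} = 48.9375 ⇒ x_{Kora} = 52.2.
Then x_{Mesa} = 60.25 − 0.25·52.2 = 47.2.
P_{Kora} = 288 − 2·52.2 − 47.2 = 136.4.
Profit = (136.4 − 32)·52.2 = 5449.68.

5449.68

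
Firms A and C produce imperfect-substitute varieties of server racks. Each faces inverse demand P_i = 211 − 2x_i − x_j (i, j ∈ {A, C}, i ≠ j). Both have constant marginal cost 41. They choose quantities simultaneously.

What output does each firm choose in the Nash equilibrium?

34

Firm A's profit: π = x_A(211 − 2x_A − x_C) − 41x_A.
∂π/∂x_A = 170 − 4x_A − x_C = 0 ⇒ x_A = 42.5 − 0.25x_C.
Setting x_A = x_C in the reaction function: x_A = 42.5 − 0.25x_A, so x_A = 42.5 / 1.25 = 34.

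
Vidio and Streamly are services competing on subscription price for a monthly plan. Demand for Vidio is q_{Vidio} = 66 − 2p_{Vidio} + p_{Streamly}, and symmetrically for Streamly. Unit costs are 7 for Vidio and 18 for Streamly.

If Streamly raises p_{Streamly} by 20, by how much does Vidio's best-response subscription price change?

Vidio's profit: π = (p_{Vidio} − 7)(66 − 2p_{Vidio} + p_{Streamly}).
∂π/∂p_{Vidio} = 80 − 4p_{Vidio} + p_{Streamly} = 0 ⇒ p_{Vidio} = 20 + 0.25p_{Streamly}.
The reaction-function slope is 0.25, so a 20-unit rise in p_{Streamly} moves p_{Vidio} by 0.25 × 20 = 5. Vidio's best response rises — the actions are strategic complements.

5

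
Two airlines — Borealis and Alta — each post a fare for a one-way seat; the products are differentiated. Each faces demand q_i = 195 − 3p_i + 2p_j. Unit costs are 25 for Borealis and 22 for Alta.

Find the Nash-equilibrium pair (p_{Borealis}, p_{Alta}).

Borealis's profit: π = (p_{Borealis} − 25)(195 − 3p_{Borealis} + 2p_{Alta}).
∂π/∂p_{Borealis} = 270 − 6p_{Borealis} + 2p_{Alta} = 0 ⇒ p_{Borealis} = 45 + (1/3)p_{Alta}.
Similarly p_{Alta} = 43.5 + (1/3)p_{Borealis}.
Solving the two reaction functions simultaneously: (1 − (1/3)(1/3))p_{Borealis} = 45 + (1/3)·43.5, so (8/9)p_{Borealis} = 59.5 and p_{Borealis} = 66.9375.
Then p_{Alta} = 43.5 + (1/3)·66.9375 = 65.8125.

66.9375, 65.8125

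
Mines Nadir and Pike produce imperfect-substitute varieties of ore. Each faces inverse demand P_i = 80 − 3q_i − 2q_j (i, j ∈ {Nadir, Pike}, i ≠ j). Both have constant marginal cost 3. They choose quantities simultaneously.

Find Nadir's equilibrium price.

31.875

Mine Nadir's profit: π = q_{Nadir}(80 − 3q_{Nadir} − 2q_{Pike}) − 3q_{Nadir}.
∂π/∂q_{Nadir} = 77 − 6q_{Nadir} − 2q_{Pike} = 0 ⇒ q_{Nadir} = 77/6 − (1/3)q_{Pike}.
By symmetry q_{Pike} = q_{Nadir}; substituting into the reaction function, (4/3)q_{Nadir} = 77/6 and q_{Nadir} = 9.625.
P_{Nadir} = 80 − 3·9.625 − 2·9.625 = 31.875.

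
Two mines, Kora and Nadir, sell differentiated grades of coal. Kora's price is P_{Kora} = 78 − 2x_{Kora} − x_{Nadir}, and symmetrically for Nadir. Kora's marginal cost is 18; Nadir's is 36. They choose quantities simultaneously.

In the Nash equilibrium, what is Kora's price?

44.4

Mine Kora's profit: π = x_{Kora}(78 − 2x_{Kora} − x_{Nadir}) − 18x_{Kora}.
∂π/∂x_{Kora} = 60 − 4x_{Kora} − x_{Nadir} = 0 ⇒ x_{Kora} = 15 − 0.25x_{Nadir}.
Similarly x_{Nadir} = 10.5 − 0.25x_{Kora}.
Solving the two reaction functions simultaneously: (1 − (−0.25)(−0.25))x_{Kora} = 15 − 0.25·10.5, so 0.9375x_{Kora} = 12.375 and x_{Kora} = 13.2.
Then x_{Nadir} = 10.5 − 0.25·13.2 = 7.2.
P_{Kora} = 78 − 2·13.2 − 7.2 = 44.4.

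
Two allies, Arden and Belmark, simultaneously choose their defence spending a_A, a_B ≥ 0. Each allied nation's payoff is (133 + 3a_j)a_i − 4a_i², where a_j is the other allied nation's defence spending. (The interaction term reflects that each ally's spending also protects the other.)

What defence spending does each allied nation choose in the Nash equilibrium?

Arden's payoff is (133 + 3a_B)a_A − 4a_A².
∂π/∂a_A = 133 + 3a_B − 8a_A = 0, so a_A = 16.625 + 0.375a_B.
By symmetry a_B = a_A; substituting into the reaction function, 0.625a_A = 16.625 and a_A = 26.6.

26.6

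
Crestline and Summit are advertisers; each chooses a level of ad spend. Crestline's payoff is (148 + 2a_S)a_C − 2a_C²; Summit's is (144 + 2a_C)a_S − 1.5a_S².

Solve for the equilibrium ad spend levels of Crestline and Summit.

Expanding Crestline's payoff: 148a_C + 2a_Sa_C − 2a_C².
∂π/∂a_C = 148 + 2a_S − 4a_C = 0, so a_C = 37 + 0.5a_S.
Likewise for Summit: a_S = 48 + (2/3)a_C.
Solving the two reaction functions simultaneously: (1 − (0.5)(2/3))a_C = 37 + 0.5·48, so (2/3)a_C = 61 and a_C = 91.5.
Then a_S = 48 + (2/3)·91.5 = 109.

91.5, 109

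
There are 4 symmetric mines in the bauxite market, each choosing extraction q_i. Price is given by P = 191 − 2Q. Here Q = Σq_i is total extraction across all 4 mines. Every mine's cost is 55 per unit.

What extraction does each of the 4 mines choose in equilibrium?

13.6

A representative mine's profit is π_i = q_i(191 − 2Q) − 55q_i, with Q = q_i + Σ_{j≠i} q_j.
First-order condition: 136 − 4q_i − 2Σ_{j≠i} q_j = 0.
With identical mines, set every q_j = q: then 136 − 4q − 6q = 0, i.e. q = 136/10 = 13.6.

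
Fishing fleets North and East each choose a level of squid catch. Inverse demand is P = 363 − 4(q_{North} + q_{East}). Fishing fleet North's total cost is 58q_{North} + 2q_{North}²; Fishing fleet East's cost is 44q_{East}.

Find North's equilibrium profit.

1270.215

Fishing fleet North's profit: π = q_{North}(363 − 4(q_{North} + q_{East})) − 58q_{North} − 2q_{North}².
∂π/∂q_{North} = 305 − 12q_{North} − 4q_{East} = 0, so q_{North} = 305/12 − (1/3)q_{East}.
For East: ∂π/∂q_{East} = 319 − 8q_{East} − 4q_{North} = 0 ⇒ q_{East} = 39.875 − 0.5q_{North}.
Substituting the second reaction function into the first: q_{North} = 305/12 − (1/3)(39.875 − 0.5q_{North}), which gives (5/6)q_{North} = 12.125 ⇒ q_{North} = 14.55.
Then q_{East} = 39.875 − 0.5·14.55 = 32.6.
Price P = 363 − 4·47.15 = 174.4.
North's profit: (174.4 − 58)·14.55 − 2(14.55)² = 1270.215.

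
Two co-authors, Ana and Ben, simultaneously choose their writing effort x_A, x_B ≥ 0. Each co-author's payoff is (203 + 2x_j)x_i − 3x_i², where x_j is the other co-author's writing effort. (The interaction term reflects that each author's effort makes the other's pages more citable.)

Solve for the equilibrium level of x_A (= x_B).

Ana's payoff is (203 + 2x_B)x_A − 3x_A².
∂π/∂x_A = 203 + 2x_B − 6x_A = 0, so x_A = 203/6 + (1/3)x_B.
The game is symmetric, so in equilibrium x_B = x_A: the reaction function gives (2/3)x_A = 203/6, hence x_A = 50.75.

50.75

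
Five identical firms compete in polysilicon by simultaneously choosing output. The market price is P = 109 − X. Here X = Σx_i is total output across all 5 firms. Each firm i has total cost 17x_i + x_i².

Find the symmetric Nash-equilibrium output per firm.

11.5

A representative firm's profit is π_i = x_i(109 − X) − 17x_i − x_i², with X = x_i + Σ_{j≠i} x_j.
First-order condition: 92 − 4x_i − Σ_{j≠i} x_j = 0.
With identical firms, set every x_j = x: then 92 − 4x − 4x = 0, i.e. x = 92/8 = 11.5.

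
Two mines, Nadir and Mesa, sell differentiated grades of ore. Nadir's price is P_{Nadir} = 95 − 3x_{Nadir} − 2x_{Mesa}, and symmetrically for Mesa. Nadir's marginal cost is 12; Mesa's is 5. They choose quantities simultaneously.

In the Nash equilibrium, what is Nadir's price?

Mine Nadir's profit: π = x_{Nadir}(95 − 3x_{Nadir} − 2x_{Mesa}) − 12x_{Nadir}.
∂π/∂x_{Nadir} = 83 − 6x_{Nadir} − 2x_{Mesa} = 0 ⇒ x_{Nadir} = 83/6 − (1/3)x_{Mesa}.
Similarly x_{Mesa} = 15 − (1/3)x_{Nadir}.
Substituting the second reaction function into the first: x_{Nadir} = 83/6 − (1/3)(15 − (1/3)x_{Nadir}), which gives (8/9)x_{Nadir} = 53/6 ⇒ x_{Nadir} = 9.9375.
Then x_{Mesa} = 15 − (1/3)·9.9375 = 11.6875.
P_{Nadir} = 95 − 3·9.9375 − 2·11.6875 = 41.8125.

41.8125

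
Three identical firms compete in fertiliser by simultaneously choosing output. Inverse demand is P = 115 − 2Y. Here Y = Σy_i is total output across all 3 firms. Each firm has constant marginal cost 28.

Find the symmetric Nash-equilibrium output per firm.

10.875

A representative firm's profit is π_i = y_i(115 − 2Y) − 28y_i, with Y = y_i + Σ_{j≠i} y_j.
First-order condition: 87 − 4y_i − 2Σ_{j≠i} y_j = 0.
In a symmetric equilibrium every firm chooses the same y, so Σ_{j≠i} y_j = 2y. The condition becomes 87 − 8y = 0, giving y = 87/8 = 10.875.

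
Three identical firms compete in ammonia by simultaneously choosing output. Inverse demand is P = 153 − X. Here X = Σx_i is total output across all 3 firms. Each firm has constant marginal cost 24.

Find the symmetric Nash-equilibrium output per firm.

A representative firm's profit is π_i = x_i(153 − X) − 24x_i, with X = x_i + Σ_{j≠i} x_j.
First-order condition: 129 − 2x_i − Σ_{j≠i} x_j = 0.
Imposing symmetry (x_j = x for all j) turns Σ_{j≠i} x_j into 2x, so 129 = 4x and x = 32.25.

32.25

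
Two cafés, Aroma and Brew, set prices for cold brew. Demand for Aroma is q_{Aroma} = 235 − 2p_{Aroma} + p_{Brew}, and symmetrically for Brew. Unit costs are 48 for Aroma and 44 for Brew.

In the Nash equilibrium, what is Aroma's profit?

Aroma's profit: π = (p_{Aroma} − 48)(235 − 2p_{Aroma} + p_{Brew}).
∂π/∂p_{Aroma} = 331 − 4p_{Aroma} + p_{Brew} = 0 ⇒ p_{Aroma} = 82.75 + 0.25p_{Brew}.
Similarly p_{Brew} = 80.75 + 0.25p_{Aroma}.
Plugging p_{Brew} into Aroma's best response: p_{Aroma} = 82.75 + 0.25(80.75 + 0.25p_{Aroma}) ⇒ 0.9375p_{Aroma} = 102.9375, so p_{Aroma} = 109.8.
Then p_{Brew} = 80.75 + 0.25·109.8 = 108.2.
q_{Aroma} = 235 − 2·109.8 + 108.2 = 123.6.
Profit = (109.8 − 48)·123.6 = 7638.48.

7638.48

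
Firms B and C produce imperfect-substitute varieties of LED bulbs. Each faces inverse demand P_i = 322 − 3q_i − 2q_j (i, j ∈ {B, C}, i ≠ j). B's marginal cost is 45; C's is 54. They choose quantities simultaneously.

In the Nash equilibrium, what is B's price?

Firm B's profit: π = q_B(322 − 3q_B − 2q_C) − 45q_B.
∂π/∂q_B = 277 − 6q_B − 2q_C = 0 ⇒ q_B = 277/6 − (1/3)q_C.
Similarly q_C = 134/3 − (1/3)q_B.
Solving the two reaction functions simultaneously: (1 − (−1/3)(−1/3))q_B = 277/6 − (1/3)·(134/3), so (8/9)q_B = 563/18 and q_B = 35.1875.
Then q_C = 134/3 − (1/3)·35.1875 = 32.9375.
P_B = 322 − 3·35.1875 − 2·32.9375 = 150.5625.

150.5625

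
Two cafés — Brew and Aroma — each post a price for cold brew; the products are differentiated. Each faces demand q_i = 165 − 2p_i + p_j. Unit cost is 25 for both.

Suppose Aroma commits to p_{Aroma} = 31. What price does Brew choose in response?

61.5

Brew's profit: π = (p_{Brew} − 25)(165 − 2p_{Brew} + p_{Aroma}).
∂π/∂p_{Brew} = 215 − 4p_{Brew} + p_{Aroma} = 0 ⇒ p_{Brew} = 53.75 + 0.25p_{Aroma}.
At p_{Aroma} = 31: p_{Brew} = 53.75 + 0.25·31 = 61.5.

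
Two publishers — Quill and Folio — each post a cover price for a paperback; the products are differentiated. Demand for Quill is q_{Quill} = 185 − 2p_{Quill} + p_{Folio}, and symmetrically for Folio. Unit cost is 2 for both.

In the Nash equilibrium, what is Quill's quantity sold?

Quill's profit: π = (p_{Quill} − 2)(185 − 2p_{Quill} + p_{Folio}).
∂π/∂p_{Quill} = 189 − 4p_{Quill} + p_{Folio} = 0 ⇒ p_{Quill} = 47.25 + 0.25p_{Folio}.
The game is symmetric, so in equilibrium p_{Folio} = p_{Quill}: the reaction function gives 0.75p_{Quill} = 47.25, hence p_{Quill} = 63.
q_{Quill} = 185 − 2·63 + 63 = 122.

122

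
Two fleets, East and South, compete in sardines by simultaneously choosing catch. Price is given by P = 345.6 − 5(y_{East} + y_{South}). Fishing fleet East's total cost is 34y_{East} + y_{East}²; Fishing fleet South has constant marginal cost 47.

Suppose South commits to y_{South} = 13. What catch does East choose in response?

Fishing fleet East's profit: π = y_{East}(345.6 − 5(y_{East} + y_{South})) − 34y_{East} − y_{East}².
∂π/∂y_{East} = 311.6 − 12y_{East} − 5y_{South} = 0, so y_{East} = 779/30 − (5/12)y_{South}.
At y_{South} = 13: y_{East} = 779/30 − (5/12)·13 = 20.55.

20.55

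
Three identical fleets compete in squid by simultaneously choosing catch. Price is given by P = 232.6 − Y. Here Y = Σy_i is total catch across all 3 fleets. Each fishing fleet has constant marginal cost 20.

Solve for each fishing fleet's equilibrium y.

53.15

A representative fishing fleet's profit is π_i = y_i(232.6 − Y) − 20y_i, with Y = y_i + Σ_{j≠i} y_j.
First-order condition: 212.6 − 2y_i − Σ_{j≠i} y_j = 0.
With identical fishing fleets, set every y_j = y: then 212.6 − 2y − 2y = 0, i.e. y = 212.6/4 = 53.15.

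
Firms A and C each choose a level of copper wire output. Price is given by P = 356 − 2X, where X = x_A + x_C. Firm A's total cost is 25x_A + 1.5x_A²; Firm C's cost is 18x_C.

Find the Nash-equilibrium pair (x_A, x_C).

Firm A's profit: π = x_A(356 − 2(x_A + x_C)) − 25x_A − 1.5x_A².
∂π/∂x_A = 331 − 7x_A − 2x_C = 0, so x_A = 331/7 − (2/7)x_C.
For C: ∂π/∂x_C = 338 − 4x_C − 2x_A = 0 ⇒ x_C = 84.5 − 0.5x_A.
Solving the two reaction functions simultaneously: (1 − (−2/7)(−0.5))x_A = 331/7 − (2/7)·84.5, so (6/7)x_A = 162/7 and x_A = 27.
Then x_C = 84.5 − 0.5·27 = 71.

27, 71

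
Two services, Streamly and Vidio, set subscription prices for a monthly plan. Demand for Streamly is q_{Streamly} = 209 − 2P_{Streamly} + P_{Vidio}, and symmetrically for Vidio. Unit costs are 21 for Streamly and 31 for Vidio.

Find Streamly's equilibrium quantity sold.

Streamly's profit: π = (P_{Streamly} − 21)(209 − 2P_{Streamly} + P_{Vidio}).
∂π/∂P_{Streamly} = 251 − 4P_{Streamly} + P_{Vidio} = 0 ⇒ P_{Streamly} = 62.75 + 0.25P_{Vidio}.
Similarly P_{Vidio} = 67.75 + 0.25P_{Streamly}.
Substituting the second reaction function into the first: P_{Streamly} = 62.75 + 0.25(67.75 + 0.25P_{Streamly}), which gives 0.9375P_{Streamly} = 79.6875 ⇒ P_{Streamly} = 85.
Then P_{Vidio} = 67.75 + 0.25·85 = 89.
q_{Streamly} = 209 − 2·85 + 89 = 128.

128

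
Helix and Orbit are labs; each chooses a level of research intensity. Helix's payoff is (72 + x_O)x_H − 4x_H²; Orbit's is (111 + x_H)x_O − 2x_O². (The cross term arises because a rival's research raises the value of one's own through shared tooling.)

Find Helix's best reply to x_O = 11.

10.375

Expanding Helix's payoff: 72x_H + x_Ox_H − 4x_H².
∂π/∂x_H = 72 + x_O − 8x_H = 0, so x_H = 9 + 0.125x_O.
At x_O = 11: x_H = 9 + 0.125·11 = 10.375.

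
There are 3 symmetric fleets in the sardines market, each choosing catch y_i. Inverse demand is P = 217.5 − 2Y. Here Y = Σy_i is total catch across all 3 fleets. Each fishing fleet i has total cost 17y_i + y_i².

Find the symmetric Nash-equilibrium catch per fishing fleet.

20.05

A representative fishing fleet's profit is π_i = y_i(217.5 − 2Y) − 17y_i − y_i², with Y = y_i + Σ_{j≠i} y_j.
First-order condition: 200.5 − 6y_i − 2Σ_{j≠i} y_j = 0.
Imposing symmetry (y_j = y for all j) turns Σ_{j≠i} y_j into 2y, so 200.5 = 10y and y = 20.05.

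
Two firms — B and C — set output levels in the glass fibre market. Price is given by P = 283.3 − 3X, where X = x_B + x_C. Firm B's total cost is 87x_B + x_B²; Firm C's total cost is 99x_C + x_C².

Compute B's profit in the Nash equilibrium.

Firm B's profit: π = x_B(283.3 − 3(x_B + x_C)) − 87x_B − x_B².
∂π/∂x_B = 196.3 − 8x_B − 3x_C = 0, so x_B = 24.5375 − 0.375x_C.
By the same steps for C: x_C = 23.0375 − 0.375x_B.
Solving the two reaction functions simultaneously: (1 − (−0.375)(−0.375))x_B = 24.5375 − 0.375·23.0375, so (55/64)x_B = 2035/128 and x_B = 18.5.
Then x_C = 23.0375 − 0.375·18.5 = 16.1.
Price P = 283.3 − 3·34.6 = 179.5.
B's profit: (179.5 − 87)·18.5 − (18.5)² = 1369.

1369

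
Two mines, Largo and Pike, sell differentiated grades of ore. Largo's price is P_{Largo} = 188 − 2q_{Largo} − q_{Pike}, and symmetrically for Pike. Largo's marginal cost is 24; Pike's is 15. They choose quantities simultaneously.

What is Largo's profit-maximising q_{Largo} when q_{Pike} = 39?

31.25

Mine Largo's profit: π = q_{Largo}(188 − 2q_{Largo} − q_{Pike}) − 24q_{Largo}.
∂π/∂q_{Largo} = 164 − 4q_{Largo} − q_{Pike} = 0 ⇒ q_{Largo} = 41 − 0.25q_{Pike}.
At q_{Pike} = 39: q_{Largo} = 41 − 0.25·39 = 31.25.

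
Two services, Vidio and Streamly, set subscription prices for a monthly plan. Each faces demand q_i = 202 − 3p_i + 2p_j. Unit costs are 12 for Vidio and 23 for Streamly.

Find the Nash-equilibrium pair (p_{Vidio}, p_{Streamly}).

Vidio's profit: π = (p_{Vidio} − 12)(202 − 3p_{Vidio} + 2p_{Streamly}).
∂π/∂p_{Vidio} = 238 − 6p_{Vidio} + 2p_{Streamly} = 0 ⇒ p_{Vidio} = 119/3 + (1/3)p_{Streamly}.
Similarly p_{Streamly} = 271/6 + (1/3)p_{Vidio}.
Substituting the second reaction function into the first: p_{Vidio} = 119/3 + (1/3)(271/6 + (1/3)p_{Vidio}), which gives (8/9)p_{Vidio} = 985/18 ⇒ p_{Vidio} = 61.5625.
Then p_{Streamly} = 271/6 + (1/3)·61.5625 = 65.6875.

61.5625, 65.6875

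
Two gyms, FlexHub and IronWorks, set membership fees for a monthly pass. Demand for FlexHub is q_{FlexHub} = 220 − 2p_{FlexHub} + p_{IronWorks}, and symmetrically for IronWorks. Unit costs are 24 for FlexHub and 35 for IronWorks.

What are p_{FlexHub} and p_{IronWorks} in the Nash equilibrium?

90.8, 95.2

FlexHub's profit: π = (p_{FlexHub} − 24)(220 − 2p_{FlexHub} + p_{IronWorks}).
∂π/∂p_{FlexHub} = 268 − 4p_{FlexHub} + p_{IronWorks} = 0 ⇒ p_{FlexHub} = 67 + 0.25p_{IronWorks}.
Similarly p_{IronWorks} = 72.5 + 0.25p_{FlexHub}.
Solving the two reaction functions simultaneously: (1 − (0.25)(0.25))p_{FlexHub} = 67 + 0.25·72.5, so 0.9375p_{FlexHub} = 85.125 and p_{FlexHub} = 90.8.
Then p_{IronWorks} = 72.5 + 0.25·90.8 = 95.2.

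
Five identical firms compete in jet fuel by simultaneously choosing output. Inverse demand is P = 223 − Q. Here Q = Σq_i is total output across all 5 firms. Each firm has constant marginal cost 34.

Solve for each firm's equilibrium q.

A representative firm's profit is π_i = q_i(223 − Q) − 34q_i, with Q = q_i + Σ_{j≠i} q_j.
First-order condition: 189 − 2q_i − Σ_{j≠i} q_j = 0.
With identical firms, set every q_j = q: then 189 − 2q − 4q = 0, i.e. q = 189/6 = 31.5.

31.5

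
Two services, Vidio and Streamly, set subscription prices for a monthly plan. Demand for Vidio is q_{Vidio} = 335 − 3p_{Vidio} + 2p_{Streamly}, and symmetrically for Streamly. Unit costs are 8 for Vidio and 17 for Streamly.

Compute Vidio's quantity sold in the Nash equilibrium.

250.3125

Vidio's profit: π = (p_{Vidio} − 8)(335 − 3p_{Vidio} + 2p_{Streamly}).
∂π/∂p_{Vidio} = 359 − 6p_{Vidio} + 2p_{Streamly} = 0 ⇒ p_{Vidio} = 359/6 + (1/3)p_{Streamly}.
Similarly p_{Streamly} = 193/3 + (1/3)p_{Vidio}.
Substituting the second reaction function into the first: p_{Vidio} = 359/6 + (1/3)(193/3 + (1/3)p_{Vidio}), which gives (8/9)p_{Vidio} = 1463/18 ⇒ p_{Vidio} = 91.4375.
Then p_{Streamly} = 193/3 + (1/3)·91.4375 = 94.8125.
q_{Vidio} = 335 − 3·91.4375 + 2·94.8125 = 250.3125.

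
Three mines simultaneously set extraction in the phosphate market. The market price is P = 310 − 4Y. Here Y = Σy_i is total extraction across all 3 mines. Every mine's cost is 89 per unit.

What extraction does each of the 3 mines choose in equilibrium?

13.8125

A representative mine's profit is π_i = y_i(310 − 4Y) − 89y_i, with Y = y_i + Σ_{j≠i} y_j.
First-order condition: 221 − 8y_i − 4Σ_{j≠i} y_j = 0.
Imposing symmetry (y_j = y for all j) turns Σ_{j≠i} y_j into 2y, so 221 = 16y and y = 13.8125.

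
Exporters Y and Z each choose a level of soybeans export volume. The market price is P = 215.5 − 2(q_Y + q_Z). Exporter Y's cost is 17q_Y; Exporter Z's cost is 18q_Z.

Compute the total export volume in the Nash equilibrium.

66

Exporter Y's profit: π = q_Y(215.5 − 2(q_Y + q_Z)) − 17q_Y.
∂π/∂q_Y = 198.5 − 4q_Y − 2q_Z = 0, so q_Y = 49.625 − 0.5q_Z.
By the same steps for Z: q_Z = 49.375 − 0.5q_Y.
Plugging q_Z into Y's best response: q_Y = 49.625 − 0.5(49.375 − 0.5q_Y) ⇒ 0.75q_Y = 24.9375, so q_Y = 33.25.
Then q_Z = 49.375 − 0.5·33.25 = 32.75.
Total export volume: 33.25 + 32.75 = 66.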